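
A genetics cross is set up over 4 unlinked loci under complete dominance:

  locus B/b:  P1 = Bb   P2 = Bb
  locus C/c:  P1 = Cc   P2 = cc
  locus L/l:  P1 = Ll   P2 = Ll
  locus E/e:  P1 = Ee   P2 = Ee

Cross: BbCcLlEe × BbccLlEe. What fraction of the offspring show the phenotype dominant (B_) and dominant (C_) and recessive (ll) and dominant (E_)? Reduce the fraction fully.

P(B_ C_ ll E_) = 9/128

BbCcLlEe gametes: BCLE×1, BCLe×1, BClE×1, BCle×1, BcLE×1, BcLe×1, BclE×1, Bcle×1, bCLE×1, bCLe×1, bClE×1, bCle×1, bcLE×1, bcLe×1, bclE×1, bcle×1
BbccLlEe gametes: BcLE×2, BcLe×2, BclE×2, Bcle×2, bcLE×2, bcLe×2, bclE×2, bcle×2
BbCcLlEe×BbccLlEe grid (16·16=256): BBCcLLEE=2 BBCcLLEe=4 BBCcLLee=2 BBCcLlEE=4 BBCcLlEe=8 BBCcLlee=4 BBCcllEE=2 BBCcllEe=4 BBCcllee=2 BBccLLEE=2 BBccLLEe=4 BBccLLee=2 BBccLlEE=4 BBccLlEe=8 BBccLlee=4 BBccllEE=2 BBccllEe=4 BBccllee=2 BbCcLLEE=4 BbCcLLEe=8 BbCcLLee=4 BbCcLlEE=8 BbCcLlEe=16 BbCcLlee=8 BbCcllEE=4 BbCcllEe=8 BbCcllee=4 BbccLLEE=4 BbccLLEe=8 BbccLLee=4 BbccLlEE=8 BbccLlEe=16 BbccLlee=8 BbccllEE=4 BbccllEe=8 Bbccllee=4 bbCcLLEE=2 bbCcLLEe=4 bbCcLLee=2 bbCcLlEE=4 bbCcLlEe=8 bbCcLlee=4 bbCcllEE=2 bbCcllEe=4 bbCcllee=2 bbccLLEE=2 bbccLLEe=4 bbccLLee=2 bbccLlEE=4 bbccLlEe=8 bbccLlee=4 bbccllEE=2 bbccllEe=4 bbccllee=2
B_ C_ ll E_ hits 18/256; gcd=2; 18÷2/256÷2 = 9/128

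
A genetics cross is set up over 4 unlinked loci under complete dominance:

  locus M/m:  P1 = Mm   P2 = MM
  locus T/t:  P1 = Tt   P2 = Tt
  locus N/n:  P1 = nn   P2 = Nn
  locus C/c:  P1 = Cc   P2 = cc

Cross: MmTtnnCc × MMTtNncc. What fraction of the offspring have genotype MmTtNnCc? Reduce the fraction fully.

MmTtnnCc gametes: MTnC×2, MTnc×2, MtnC×2, Mtnc×2, mTnC×2, mTnc×2, mtnC×2, mtnc×2
MMTtNncc gametes: MTNc×4, MTnc×4, MtNc×4, Mtnc×4
MmTtnnCc×MMTtNncc grid (16·16=256): MMTTNnCc=8 MMTTNncc=8 MMTTnnCc=8 MMTTnncc=8 MMTtNnCc=16 MMTtNncc=16 MMTtnnCc=16 MMTtnncc=16 MMttNnCc=8 MMttNncc=8 MMttnnCc=8 MMttnncc=8 MmTTNnCc=8 MmTTNncc=8 MmTTnnCc=8 MmTTnncc=8 MmTtNnCc=16 MmTtNncc=16 MmTtnnCc=16 MmTtnncc=16 MmttNnCc=8 MmttNncc=8 MmttnnCc=8 Mmttnncc=8
MmTtNnCc hits 16/256; gcd=16; 16÷16/256÷16 = 1/16

P(MmTtNnCc) = 1/16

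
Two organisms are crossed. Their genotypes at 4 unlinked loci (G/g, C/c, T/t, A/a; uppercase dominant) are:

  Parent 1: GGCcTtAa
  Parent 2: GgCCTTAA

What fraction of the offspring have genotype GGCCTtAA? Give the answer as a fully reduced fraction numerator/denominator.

P(GGCCTtAA) = 1/16

GGCcTtAa gametes: GCTA×2, GCTa×2, GCtA×2, GCta×2, GcTA×2, GcTa×2, GctA×2, Gcta×2
GgCCTTAA gametes: GCTA×8, gCTA×8
GGCcTtAa×GgCCTTAA grid (16·16=256): GGCCTTAA=16 GGCCTTAa=16 GGCCTtAA=16 GGCCTtAa=16 GGCcTTAA=16 GGCcTTAa=16 GGCcTtAA=16 GGCcTtAa=16 GgCCTTAA=16 GgCCTTAa=16 GgCCTtAA=16 GgCCTtAa=16 GgCcTTAA=16 GgCcTTAa=16 GgCcTtAA=16 GgCcTtAa=16
GGCCTtAA hits 16/256; gcd=16; 16÷16/256÷16 = 1/16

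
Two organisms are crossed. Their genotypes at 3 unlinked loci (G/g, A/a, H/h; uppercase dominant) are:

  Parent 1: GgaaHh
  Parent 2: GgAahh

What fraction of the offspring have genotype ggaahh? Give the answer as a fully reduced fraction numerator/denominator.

P(ggaahh) = 1/16

GgaaHh gametes: GaH×2, Gah×2, gaH×2, gah×2
GgAahh gametes: GAh×2, Gah×2, gAh×2, gah×2
GgaaHh×GgAahh grid (8·8=64): GGAaHh=4 GGAahh=4 GGaaHh=4 GGaahh=4 GgAaHh=8 GgAahh=8 GgaaHh=8 Ggaahh=8 ggAaHh=4 ggAahh=4 ggaaHh=4 ggaahh=4
ggaahh hits 4/64; gcd=4; 4÷4/64÷4 = 1/16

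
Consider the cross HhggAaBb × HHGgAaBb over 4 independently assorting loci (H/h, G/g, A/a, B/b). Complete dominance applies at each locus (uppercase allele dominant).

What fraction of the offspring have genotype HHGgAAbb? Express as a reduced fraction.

HhggAaBb gametes: HgAB×2, HgAb×2, HgaB×2, Hgab×2, hgAB×2, hgAb×2, hgaB×2, hgab×2
HHGgAaBb gametes: HGAB×2, HGAb×2, HGaB×2, HGab×2, HgAB×2, HgAb×2, HgaB×2, Hgab×2
HhggAaBb×HHGgAaBb grid (16·16=256): HHGgAABB=4 HHGgAABb=8 HHGgAAbb=4 HHGgAaBB=8 HHGgAaBb=16 HHGgAabb=8 HHGgaaBB=4 HHGgaaBb=8 HHGgaabb=4 HHggAABB=4 HHggAABb=8 HHggAAbb=4 HHggAaBB=8 HHggAaBb=16 HHggAabb=8 HHggaaBB=4 HHggaaBb=8 HHggaabb=4 HhGgAABB=4 HhGgAABb=8 HhGgAAbb=4 HhGgAaBB=8 HhGgAaBb=16 HhGgAabb=8 HhGgaaBB=4 HhGgaaBb=8 HhGgaabb=4 HhggAABB=4 HhggAABb=8 HhggAAbb=4 HhggAaBB=8 HhggAaBb=16 HhggAabb=8 HhggaaBB=4 HhggaaBb=8 Hhggaabb=4
HHGgAAbb hits 4/256; gcd=4; 4÷4/256÷4 = 1/64

P(HHGgAAbb) = 1/64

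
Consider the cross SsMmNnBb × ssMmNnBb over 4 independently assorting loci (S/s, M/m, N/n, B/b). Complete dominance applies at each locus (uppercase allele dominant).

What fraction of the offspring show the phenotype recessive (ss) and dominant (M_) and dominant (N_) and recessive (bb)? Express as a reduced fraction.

P(ss M_ N_ bb) = 9/128

SsMmNnBb gametes: SMNB×1, SMNb×1, SMnB×1, SMnb×1, SmNB×1, SmNb×1, SmnB×1, Smnb×1, sMNB×1, sMNb×1, sMnB×1, sMnb×1, smNB×1, smNb×1, smnB×1, smnb×1
ssMmNnBb gametes: sMNB×2, sMNb×2, sMnB×2, sMnb×2, smNB×2, smNb×2, smnB×2, smnb×2
SsMmNnBb×ssMmNnBb grid (16·16=256): SsMMNNBB=2 SsMMNNBb=4 SsMMNNbb=2 SsMMNnBB=4 SsMMNnBb=8 SsMMNnbb=4 SsMMnnBB=2 SsMMnnBb=4 SsMMnnbb=2 SsMmNNBB=4 SsMmNNBb=8 SsMmNNbb=4 SsMmNnBB=8 SsMmNnBb=16 SsMmNnbb=8 SsMmnnBB=4 SsMmnnBb=8 SsMmnnbb=4 SsmmNNBB=2 SsmmNNBb=4 SsmmNNbb=2 SsmmNnBB=4 SsmmNnBb=8 SsmmNnbb=4 SsmmnnBB=2 SsmmnnBb=4 Ssmmnnbb=2 ssMMNNBB=2 ssMMNNBb=4 ssMMNNbb=2 ssMMNnBB=4 ssMMNnBb=8 ssMMNnbb=4 ssMMnnBB=2 ssMMnnBb=4 ssMMnnbb=2 ssMmNNBB=4 ssMmNNBb=8 ssMmNNbb=4 ssMmNnBB=8 ssMmNnBb=16 ssMmNnbb=8 ssMmnnBB=4 ssMmnnBb=8 ssMmnnbb=4 ssmmNNBB=2 ssmmNNBb=4 ssmmNNbb=2 ssmmNnBB=4 ssmmNnBb=8 ssmmNnbb=4 ssmmnnBB=2 ssmmnnBb=4 ssmmnnbb=2
ss M_ N_ bb hits 18/256; gcd=2; 18÷2/256÷2 = 9/128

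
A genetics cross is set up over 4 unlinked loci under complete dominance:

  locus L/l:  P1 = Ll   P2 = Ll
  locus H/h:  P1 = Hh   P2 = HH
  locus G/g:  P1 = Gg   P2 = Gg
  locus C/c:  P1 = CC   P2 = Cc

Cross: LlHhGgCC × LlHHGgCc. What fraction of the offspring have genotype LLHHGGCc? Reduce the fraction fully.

P(LLHHGGCc) = 1/64

LlHhGgCC gametes: LHGC×2, LHgC×2, LhGC×2, LhgC×2, lHGC×2, lHgC×2, lhGC×2, lhgC×2
LlHHGgCc gametes: LHGC×2, LHGc×2, LHgC×2, LHgc×2, lHGC×2, lHGc×2, lHgC×2, lHgc×2
LlHhGgCC×LlHHGgCc grid (16·16=256): LLHHGGCC=4 LLHHGGCc=4 LLHHGgCC=8 LLHHGgCc=8 LLHHggCC=4 LLHHggCc=4 LLHhGGCC=4 LLHhGGCc=4 LLHhGgCC=8 LLHhGgCc=8 LLHhggCC=4 LLHhggCc=4 LlHHGGCC=8 LlHHGGCc=8 LlHHGgCC=16 LlHHGgCc=16 LlHHggCC=8 LlHHggCc=8 LlHhGGCC=8 LlHhGGCc=8 LlHhGgCC=16 LlHhGgCc=16 LlHhggCC=8 LlHhggCc=8 llHHGGCC=4 llHHGGCc=4 llHHGgCC=8 llHHGgCc=8 llHHggCC=4 llHHggCc=4 llHhGGCC=4 llHhGGCc=4 llHhGgCC=8 llHhGgCc=8 llHhggCC=4 llHhggCc=4
LLHHGGCc hits 4/256; gcd=4; 4÷4/256÷4 = 1/64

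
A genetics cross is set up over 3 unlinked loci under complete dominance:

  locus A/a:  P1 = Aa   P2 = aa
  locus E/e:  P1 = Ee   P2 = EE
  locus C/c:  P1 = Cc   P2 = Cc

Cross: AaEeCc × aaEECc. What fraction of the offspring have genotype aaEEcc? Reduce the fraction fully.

AaEeCc gametes: AEC×1, AEc×1, AeC×1, Aec×1, aEC×1, aEc×1, aeC×1, aec×1
aaEECc gametes: aEC×4, aEc×4
AaEeCc×aaEECc grid (8·8=64): AaEECC=4 AaEECc=8 AaEEcc=4 AaEeCC=4 AaEeCc=8 AaEecc=4 aaEECC=4 aaEECc=8 aaEEcc=4 aaEeCC=4 aaEeCc=8 aaEecc=4
aaEEcc hits 4/64; gcd=4; 4÷4/64÷4 = 1/16

P(aaEEcc) = 1/16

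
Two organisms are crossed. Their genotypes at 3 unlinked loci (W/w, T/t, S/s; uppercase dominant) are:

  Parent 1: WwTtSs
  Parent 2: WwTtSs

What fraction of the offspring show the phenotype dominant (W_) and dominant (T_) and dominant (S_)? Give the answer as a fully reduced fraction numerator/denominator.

P(W_ T_ S_) = 27/64

WwTtSs gametes: WTS×1, WTs×1, WtS×1, Wts×1, wTS×1, wTs×1, wtS×1, wts×1
WwTtSs gametes: WTS×1, WTs×1, WtS×1, Wts×1, wTS×1, wTs×1, wtS×1, wts×1
WwTtSs×WwTtSs grid (8·8=64): WWTTSS=1 WWTTSs=2 WWTTss=1 WWTtSS=2 WWTtSs=4 WWTtss=2 WWttSS=1 WWttSs=2 WWttss=1 WwTTSS=2 WwTTSs=4 WwTTss=2 WwTtSS=4 WwTtSs=8 WwTtss=4 WwttSS=2 WwttSs=4 Wwttss=2 wwTTSS=1 wwTTSs=2 wwTTss=1 wwTtSS=2 wwTtSs=4 wwTtss=2 wwttSS=1 wwttSs=2 wwttss=1
W_ T_ S_ hits 27/64; gcd=1; 27÷1/64÷1 = 27/64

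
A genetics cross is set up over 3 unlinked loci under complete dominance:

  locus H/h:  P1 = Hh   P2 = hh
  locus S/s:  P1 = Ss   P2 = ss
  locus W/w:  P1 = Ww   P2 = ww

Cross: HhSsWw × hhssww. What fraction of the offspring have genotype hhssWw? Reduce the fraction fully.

HhSsWw gametes: HSW×1, HSw×1, HsW×1, Hsw×1, hSW×1, hSw×1, hsW×1, hsw×1
hhssww gametes: hsw×8
HhSsWw×hhssww grid (8·8=64): HhSsWw=8 HhSsww=8 HhssWw=8 Hhssww=8 hhSsWw=8 hhSsww=8 hhssWw=8 hhssww=8
hhssWw hits 8/64; gcd=8; 8÷8/64÷8 = 1/8

P(hhssWw) = 1/8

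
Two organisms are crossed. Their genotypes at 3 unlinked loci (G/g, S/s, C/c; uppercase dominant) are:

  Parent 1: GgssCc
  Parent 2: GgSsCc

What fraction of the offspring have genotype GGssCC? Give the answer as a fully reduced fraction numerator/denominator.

GgssCc gametes: GsC×2, Gsc×2, gsC×2, gsc×2
GgSsCc gametes: GSC×1, GSc×1, GsC×1, Gsc×1, gSC×1, gSc×1, gsC×1, gsc×1
GgssCc×GgSsCc grid (8·8=64): GGSsCC=2 GGSsCc=4 GGSscc=2 GGssCC=2 GGssCc=4 GGsscc=2 GgSsCC=4 GgSsCc=8 GgSscc=4 GgssCC=4 GgssCc=8 Ggsscc=4 ggSsCC=2 ggSsCc=4 ggSscc=2 ggssCC=2 ggssCc=4 ggsscc=2
GGssCC hits 2/64; gcd=2; 2÷2/64÷2 = 1/32

P(GGssCC) = 1/32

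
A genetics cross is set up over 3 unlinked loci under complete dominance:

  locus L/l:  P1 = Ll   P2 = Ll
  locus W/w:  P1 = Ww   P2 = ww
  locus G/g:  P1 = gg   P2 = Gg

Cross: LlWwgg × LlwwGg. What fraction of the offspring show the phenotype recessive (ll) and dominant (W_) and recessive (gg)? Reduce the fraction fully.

LlWwgg gametes: LWg×2, Lwg×2, lWg×2, lwg×2
LlwwGg gametes: LwG×2, Lwg×2, lwG×2, lwg×2
LlWwgg×LlwwGg grid (8·8=64): LLWwGg=4 LLWwgg=4 LLwwGg=4 LLwwgg=4 LlWwGg=8 LlWwgg=8 LlwwGg=8 Llwwgg=8 llWwGg=4 llWwgg=4 llwwGg=4 llwwgg=4
ll W_ gg hits 4/64; gcd=4; 4÷4/64÷4 = 1/16

P(ll W_ gg) = 1/16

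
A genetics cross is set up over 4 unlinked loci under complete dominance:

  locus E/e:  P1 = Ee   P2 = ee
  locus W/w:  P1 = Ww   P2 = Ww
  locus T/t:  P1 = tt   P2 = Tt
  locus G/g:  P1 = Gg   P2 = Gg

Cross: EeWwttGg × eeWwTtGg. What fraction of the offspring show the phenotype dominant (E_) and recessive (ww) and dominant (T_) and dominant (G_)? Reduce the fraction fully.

P(E_ ww T_ G_) = 3/64

EeWwttGg gametes: EWtG×2, EWtg×2, EwtG×2, Ewtg×2, eWtG×2, eWtg×2, ewtG×2, ewtg×2
eeWwTtGg gametes: eWTG×2, eWTg×2, eWtG×2, eWtg×2, ewTG×2, ewTg×2, ewtG×2, ewtg×2
EeWwttGg×eeWwTtGg grid (16·16=256): EeWWTtGG=4 EeWWTtGg=8 EeWWTtgg=4 EeWWttGG=4 EeWWttGg=8 EeWWttgg=4 EeWwTtGG=8 EeWwTtGg=16 EeWwTtgg=8 EeWwttGG=8 EeWwttGg=16 EeWwttgg=8 EewwTtGG=4 EewwTtGg=8 EewwTtgg=4 EewwttGG=4 EewwttGg=8 Eewwttgg=4 eeWWTtGG=4 eeWWTtGg=8 eeWWTtgg=4 eeWWttGG=4 eeWWttGg=8 eeWWttgg=4 eeWwTtGG=8 eeWwTtGg=16 eeWwTtgg=8 eeWwttGG=8 eeWwttGg=16 eeWwttgg=8 eewwTtGG=4 eewwTtGg=8 eewwTtgg=4 eewwttGG=4 eewwttGg=8 eewwttgg=4
E_ ww T_ G_ hits 12/256; gcd=4; 12÷4/256÷4 = 3/64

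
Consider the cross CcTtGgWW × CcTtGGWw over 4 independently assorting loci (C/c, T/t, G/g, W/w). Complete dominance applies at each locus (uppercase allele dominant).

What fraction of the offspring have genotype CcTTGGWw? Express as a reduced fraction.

CcTtGgWW gametes: CTGW×2, CTgW×2, CtGW×2, CtgW×2, cTGW×2, cTgW×2, ctGW×2, ctgW×2
CcTtGGWw gametes: CTGW×2, CTGw×2, CtGW×2, CtGw×2, cTGW×2, cTGw×2, ctGW×2, ctGw×2
CcTtGgWW×CcTtGGWw grid (16·16=256): CCTTGGWW=4 CCTTGGWw=4 CCTTGgWW=4 CCTTGgWw=4 CCTtGGWW=8 CCTtGGWw=8 CCTtGgWW=8 CCTtGgWw=8 CCttGGWW=4 CCttGGWw=4 CCttGgWW=4 CCttGgWw=4 CcTTGGWW=8 CcTTGGWw=8 CcTTGgWW=8 CcTTGgWw=8 CcTtGGWW=16 CcTtGGWw=16 CcTtGgWW=16 CcTtGgWw=16 CcttGGWW=8 CcttGGWw=8 CcttGgWW=8 CcttGgWw=8 ccTTGGWW=4 ccTTGGWw=4 ccTTGgWW=4 ccTTGgWw=4 ccTtGGWW=8 ccTtGGWw=8 ccTtGgWW=8 ccTtGgWw=8 ccttGGWW=4 ccttGGWw=4 ccttGgWW=4 ccttGgWw=4
CcTTGGWw hits 8/256; gcd=8; 8÷8/256÷8 = 1/32

P(CcTTGGWw) = 1/32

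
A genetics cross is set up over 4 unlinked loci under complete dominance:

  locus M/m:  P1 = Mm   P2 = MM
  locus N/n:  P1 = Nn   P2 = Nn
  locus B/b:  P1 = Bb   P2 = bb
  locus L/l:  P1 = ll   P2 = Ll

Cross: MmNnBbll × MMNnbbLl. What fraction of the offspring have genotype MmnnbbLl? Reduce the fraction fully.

P(MmnnbbLl) = 1/32

MmNnBbll gametes: MNBl×2, MNbl×2, MnBl×2, Mnbl×2, mNBl×2, mNbl×2, mnBl×2, mnbl×2
MMNnbbLl gametes: MNbL×4, MNbl×4, MnbL×4, Mnbl×4
MmNnBbll×MMNnbbLl grid (16·16=256): MMNNBbLl=8 MMNNBbll=8 MMNNbbLl=8 MMNNbbll=8 MMNnBbLl=16 MMNnBbll=16 MMNnbbLl=16 MMNnbbll=16 MMnnBbLl=8 MMnnBbll=8 MMnnbbLl=8 MMnnbbll=8 MmNNBbLl=8 MmNNBbll=8 MmNNbbLl=8 MmNNbbll=8 MmNnBbLl=16 MmNnBbll=16 MmNnbbLl=16 MmNnbbll=16 MmnnBbLl=8 MmnnBbll=8 MmnnbbLl=8 Mmnnbbll=8
MmnnbbLl hits 8/256; gcd=8; 8÷8/256÷8 = 1/32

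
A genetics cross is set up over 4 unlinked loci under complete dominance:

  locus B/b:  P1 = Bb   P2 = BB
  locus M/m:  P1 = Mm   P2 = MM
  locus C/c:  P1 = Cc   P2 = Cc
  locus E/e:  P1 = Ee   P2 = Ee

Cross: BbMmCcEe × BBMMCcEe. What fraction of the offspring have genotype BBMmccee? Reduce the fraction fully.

BbMmCcEe gametes: BMCE×1, BMCe×1, BMcE×1, BMce×1, BmCE×1, BmCe×1, BmcE×1, Bmce×1, bMCE×1, bMCe×1, bMcE×1, bMce×1, bmCE×1, bmCe×1, bmcE×1, bmce×1
BBMMCcEe gametes: BMCE×4, BMCe×4, BMcE×4, BMce×4
BbMmCcEe×BBMMCcEe grid (16·16=256): BBMMCCEE=4 BBMMCCEe=8 BBMMCCee=4 BBMMCcEE=8 BBMMCcEe=16 BBMMCcee=8 BBMMccEE=4 BBMMccEe=8 BBMMccee=4 BBMmCCEE=4 BBMmCCEe=8 BBMmCCee=4 BBMmCcEE=8 BBMmCcEe=16 BBMmCcee=8 BBMmccEE=4 BBMmccEe=8 BBMmccee=4 BbMMCCEE=4 BbMMCCEe=8 BbMMCCee=4 BbMMCcEE=8 BbMMCcEe=16 BbMMCcee=8 BbMMccEE=4 BbMMccEe=8 BbMMccee=4 BbMmCCEE=4 BbMmCCEe=8 BbMmCCee=4 BbMmCcEE=8 BbMmCcEe=16 BbMmCcee=8 BbMmccEE=4 BbMmccEe=8 BbMmccee=4
BBMmccee hits 4/256; gcd=4; 4÷4/256÷4 = 1/64

P(BBMmccee) = 1/64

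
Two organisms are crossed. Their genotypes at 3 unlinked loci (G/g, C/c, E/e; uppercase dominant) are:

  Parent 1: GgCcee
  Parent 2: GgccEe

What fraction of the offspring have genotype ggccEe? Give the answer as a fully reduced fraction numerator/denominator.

P(ggccEe) = 1/16

GgCcee gametes: GCe×2, Gce×2, gCe×2, gce×2
GgccEe gametes: GcE×2, Gce×2, gcE×2, gce×2
GgCcee×GgccEe grid (8·8=64): GGCcEe=4 GGCcee=4 GGccEe=4 GGccee=4 GgCcEe=8 GgCcee=8 GgccEe=8 Ggccee=8 ggCcEe=4 ggCcee=4 ggccEe=4 ggccee=4
ggccEe hits 4/64; gcd=4; 4÷4/64÷4 = 1/16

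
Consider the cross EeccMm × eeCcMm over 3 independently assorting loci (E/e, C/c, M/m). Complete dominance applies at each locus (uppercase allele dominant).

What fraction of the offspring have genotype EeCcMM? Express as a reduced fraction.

P(EeCcMM) = 1/16

EeccMm gametes: EcM×2, Ecm×2, ecM×2, ecm×2
eeCcMm gametes: eCM×2, eCm×2, ecM×2, ecm×2
EeccMm×eeCcMm grid (8·8=64): EeCcMM=4 EeCcMm=8 EeCcmm=4 EeccMM=4 EeccMm=8 Eeccmm=4 eeCcMM=4 eeCcMm=8 eeCcmm=4 eeccMM=4 eeccMm=8 eeccmm=4
EeCcMM hits 4/64; gcd=4; 4÷4/64÷4 = 1/16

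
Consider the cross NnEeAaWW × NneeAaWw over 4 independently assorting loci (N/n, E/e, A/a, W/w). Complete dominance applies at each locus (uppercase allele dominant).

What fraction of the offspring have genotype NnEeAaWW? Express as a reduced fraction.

P(NnEeAaWW) = 1/16

NnEeAaWW gametes: NEAW×2, NEaW×2, NeAW×2, NeaW×2, nEAW×2, nEaW×2, neAW×2, neaW×2
NneeAaWw gametes: NeAW×2, NeAw×2, NeaW×2, Neaw×2, neAW×2, neAw×2, neaW×2, neaw×2
NnEeAaWW×NneeAaWw grid (16·16=256): NNEeAAWW=4 NNEeAAWw=4 NNEeAaWW=8 NNEeAaWw=8 NNEeaaWW=4 NNEeaaWw=4 NNeeAAWW=4 NNeeAAWw=4 NNeeAaWW=8 NNeeAaWw=8 NNeeaaWW=4 NNeeaaWw=4 NnEeAAWW=8 NnEeAAWw=8 NnEeAaWW=16 NnEeAaWw=16 NnEeaaWW=8 NnEeaaWw=8 NneeAAWW=8 NneeAAWw=8 NneeAaWW=16 NneeAaWw=16 NneeaaWW=8 NneeaaWw=8 nnEeAAWW=4 nnEeAAWw=4 nnEeAaWW=8 nnEeAaWw=8 nnEeaaWW=4 nnEeaaWw=4 nneeAAWW=4 nneeAAWw=4 nneeAaWW=8 nneeAaWw=8 nneeaaWW=4 nneeaaWw=4
NnEeAaWW hits 16/256; gcd=16; 16÷16/256÷16 = 1/16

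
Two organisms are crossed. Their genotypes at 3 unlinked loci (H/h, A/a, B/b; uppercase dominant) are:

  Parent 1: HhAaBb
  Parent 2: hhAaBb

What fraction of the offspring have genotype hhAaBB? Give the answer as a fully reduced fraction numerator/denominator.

P(hhAaBB) = 1/16

HhAaBb gametes: HAB×1, HAb×1, HaB×1, Hab×1, hAB×1, hAb×1, haB×1, hab×1
hhAaBb gametes: hAB×2, hAb×2, haB×2, hab×2
HhAaBb×hhAaBb grid (8·8=64): HhAABB=2 HhAABb=4 HhAAbb=2 HhAaBB=4 HhAaBb=8 HhAabb=4 HhaaBB=2 HhaaBb=4 Hhaabb=2 hhAABB=2 hhAABb=4 hhAAbb=2 hhAaBB=4 hhAaBb=8 hhAabb=4 hhaaBB=2 hhaaBb=4 hhaabb=2
hhAaBB hits 4/64; gcd=4; 4÷4/64÷4 = 1/16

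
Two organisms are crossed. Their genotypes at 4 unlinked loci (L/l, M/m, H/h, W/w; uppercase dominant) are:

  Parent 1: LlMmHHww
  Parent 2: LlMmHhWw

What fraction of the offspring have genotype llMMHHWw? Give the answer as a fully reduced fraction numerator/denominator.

LlMmHHww gametes: LMHw×4, LmHw×4, lMHw×4, lmHw×4
LlMmHhWw gametes: LMHW×1, LMHw×1, LMhW×1, LMhw×1, LmHW×1, LmHw×1, LmhW×1, Lmhw×1, lMHW×1, lMHw×1, lMhW×1, lMhw×1, lmHW×1, lmHw×1, lmhW×1, lmhw×1
LlMmHHww×LlMmHhWw grid (16·16=256): LLMMHHWw=4 LLMMHHww=4 LLMMHhWw=4 LLMMHhww=4 LLMmHHWw=8 LLMmHHww=8 LLMmHhWw=8 LLMmHhww=8 LLmmHHWw=4 LLmmHHww=4 LLmmHhWw=4 LLmmHhww=4 LlMMHHWw=8 LlMMHHww=8 LlMMHhWw=8 LlMMHhww=8 LlMmHHWw=16 LlMmHHww=16 LlMmHhWw=16 LlMmHhww=16 LlmmHHWw=8 LlmmHHww=8 LlmmHhWw=8 LlmmHhww=8 llMMHHWw=4 llMMHHww=4 llMMHhWw=4 llMMHhww=4 llMmHHWw=8 llMmHHww=8 llMmHhWw=8 llMmHhww=8 llmmHHWw=4 llmmHHww=4 llmmHhWw=4 llmmHhww=4
llMMHHWw hits 4/256; gcd=4; 4÷4/256÷4 = 1/64

P(llMMHHWw) = 1/64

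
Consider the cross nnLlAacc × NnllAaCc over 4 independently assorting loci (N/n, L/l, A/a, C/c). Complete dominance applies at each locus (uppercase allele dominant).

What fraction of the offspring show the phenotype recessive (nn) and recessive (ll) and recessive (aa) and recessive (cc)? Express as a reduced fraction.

P(nn ll aa cc) = 1/32

nnLlAacc gametes: nLAc×4, nLac×4, nlAc×4, nlac×4
NnllAaCc gametes: NlAC×2, NlAc×2, NlaC×2, Nlac×2, nlAC×2, nlAc×2, nlaC×2, nlac×2
nnLlAacc×NnllAaCc grid (16·16=256): NnLlAACc=8 NnLlAAcc=8 NnLlAaCc=16 NnLlAacc=16 NnLlaaCc=8 NnLlaacc=8 NnllAACc=8 NnllAAcc=8 NnllAaCc=16 NnllAacc=16 NnllaaCc=8 Nnllaacc=8 nnLlAACc=8 nnLlAAcc=8 nnLlAaCc=16 nnLlAacc=16 nnLlaaCc=8 nnLlaacc=8 nnllAACc=8 nnllAAcc=8 nnllAaCc=16 nnllAacc=16 nnllaaCc=8 nnllaacc=8
nn ll aa cc hits 8/256; gcd=8; 8÷8/256÷8 = 1/32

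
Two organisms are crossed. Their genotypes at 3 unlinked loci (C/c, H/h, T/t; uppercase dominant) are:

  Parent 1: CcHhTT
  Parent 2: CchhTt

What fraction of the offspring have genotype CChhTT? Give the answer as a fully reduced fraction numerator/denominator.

P(CChhTT) = 1/16

CcHhTT gametes: CHT×2, ChT×2, cHT×2, chT×2
CchhTt gametes: ChT×2, Cht×2, chT×2, cht×2
CcHhTT×CchhTt grid (8·8=64): CCHhTT=4 CCHhTt=4 CChhTT=4 CChhTt=4 CcHhTT=8 CcHhTt=8 CchhTT=8 CchhTt=8 ccHhTT=4 ccHhTt=4 cchhTT=4 cchhTt=4
CChhTT hits 4/64; gcd=4; 4÷4/64÷4 = 1/16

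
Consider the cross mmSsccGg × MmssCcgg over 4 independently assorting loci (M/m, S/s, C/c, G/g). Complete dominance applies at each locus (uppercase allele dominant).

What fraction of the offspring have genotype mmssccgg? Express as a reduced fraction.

P(mmssccgg) = 1/16

mmSsccGg gametes: mScG×4, mScg×4, mscG×4, mscg×4
MmssCcgg gametes: MsCg×4, Mscg×4, msCg×4, mscg×4
mmSsccGg×MmssCcgg grid (16·16=256): MmSsCcGg=16 MmSsCcgg=16 MmSsccGg=16 MmSsccgg=16 MmssCcGg=16 MmssCcgg=16 MmssccGg=16 Mmssccgg=16 mmSsCcGg=16 mmSsCcgg=16 mmSsccGg=16 mmSsccgg=16 mmssCcGg=16 mmssCcgg=16 mmssccGg=16 mmssccgg=16
mmssccgg hits 16/256; gcd=16; 16÷16/256÷16 = 1/16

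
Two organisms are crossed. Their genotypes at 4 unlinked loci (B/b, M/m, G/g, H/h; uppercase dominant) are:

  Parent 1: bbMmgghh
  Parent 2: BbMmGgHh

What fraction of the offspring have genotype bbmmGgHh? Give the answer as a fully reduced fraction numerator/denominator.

bbMmgghh gametes: bMgh×8, bmgh×8
BbMmGgHh gametes: BMGH×1, BMGh×1, BMgH×1, BMgh×1, BmGH×1, BmGh×1, BmgH×1, Bmgh×1, bMGH×1, bMGh×1, bMgH×1, bMgh×1, bmGH×1, bmGh×1, bmgH×1, bmgh×1
bbMmgghh×BbMmGgHh grid (16·16=256): BbMMGgHh=8 BbMMGghh=8 BbMMggHh=8 BbMMgghh=8 BbMmGgHh=16 BbMmGghh=16 BbMmggHh=16 BbMmgghh=16 BbmmGgHh=8 BbmmGghh=8 BbmmggHh=8 Bbmmgghh=8 bbMMGgHh=8 bbMMGghh=8 bbMMggHh=8 bbMMgghh=8 bbMmGgHh=16 bbMmGghh=16 bbMmggHh=16 bbMmgghh=16 bbmmGgHh=8 bbmmGghh=8 bbmmggHh=8 bbmmgghh=8
bbmmGgHh hits 8/256; gcd=8; 8÷8/256÷8 = 1/32

P(bbmmGgHh) = 1/32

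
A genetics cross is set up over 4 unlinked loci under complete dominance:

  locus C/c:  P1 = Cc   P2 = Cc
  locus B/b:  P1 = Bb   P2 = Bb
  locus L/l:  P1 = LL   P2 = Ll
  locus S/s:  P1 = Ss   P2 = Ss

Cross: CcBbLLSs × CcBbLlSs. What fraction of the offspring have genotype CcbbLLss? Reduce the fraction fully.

P(CcbbLLss) = 1/64

CcBbLLSs gametes: CBLS×2, CBLs×2, CbLS×2, CbLs×2, cBLS×2, cBLs×2, cbLS×2, cbLs×2
CcBbLlSs gametes: CBLS×1, CBLs×1, CBlS×1, CBls×1, CbLS×1, CbLs×1, CblS×1, Cbls×1, cBLS×1, cBLs×1, cBlS×1, cBls×1, cbLS×1, cbLs×1, cblS×1, cbls×1
CcBbLLSs×CcBbLlSs grid (16·16=256): CCBBLLSS=2 CCBBLLSs=4 CCBBLLss=2 CCBBLlSS=2 CCBBLlSs=4 CCBBLlss=2 CCBbLLSS=4 CCBbLLSs=8 CCBbLLss=4 CCBbLlSS=4 CCBbLlSs=8 CCBbLlss=4 CCbbLLSS=2 CCbbLLSs=4 CCbbLLss=2 CCbbLlSS=2 CCbbLlSs=4 CCbbLlss=2 CcBBLLSS=4 CcBBLLSs=8 CcBBLLss=4 CcBBLlSS=4 CcBBLlSs=8 CcBBLlss=4 CcBbLLSS=8 CcBbLLSs=16 CcBbLLss=8 CcBbLlSS=8 CcBbLlSs=16 CcBbLlss=8 CcbbLLSS=4 CcbbLLSs=8 CcbbLLss=4 CcbbLlSS=4 CcbbLlSs=8 CcbbLlss=4 ccBBLLSS=2 ccBBLLSs=4 ccBBLLss=2 ccBBLlSS=2 ccBBLlSs=4 ccBBLlss=2 ccBbLLSS=4 ccBbLLSs=8 ccBbLLss=4 ccBbLlSS=4 ccBbLlSs=8 ccBbLlss=4 ccbbLLSS=2 ccbbLLSs=4 ccbbLLss=2 ccbbLlSS=2 ccbbLlSs=4 ccbbLlss=2
CcbbLLss hits 4/256; gcd=4; 4÷4/256÷4 = 1/64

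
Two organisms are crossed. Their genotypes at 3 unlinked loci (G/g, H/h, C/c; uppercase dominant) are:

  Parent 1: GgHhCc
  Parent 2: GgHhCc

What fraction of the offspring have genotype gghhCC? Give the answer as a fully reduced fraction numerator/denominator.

P(gghhCC) = 1/64

GgHhCc gametes: GHC×1, GHc×1, GhC×1, Ghc×1, gHC×1, gHc×1, ghC×1, ghc×1
GgHhCc gametes: GHC×1, GHc×1, GhC×1, Ghc×1, gHC×1, gHc×1, ghC×1, ghc×1
GgHhCc×GgHhCc grid (8·8=64): GGHHCC=1 GGHHCc=2 GGHHcc=1 GGHhCC=2 GGHhCc=4 GGHhcc=2 GGhhCC=1 GGhhCc=2 GGhhcc=1 GgHHCC=2 GgHHCc=4 GgHHcc=2 GgHhCC=4 GgHhCc=8 GgHhcc=4 GghhCC=2 GghhCc=4 Gghhcc=2 ggHHCC=1 ggHHCc=2 ggHHcc=1 ggHhCC=2 ggHhCc=4 ggHhcc=2 gghhCC=1 gghhCc=2 gghhcc=1
gghhCC hits 1/64; gcd=1; 1÷1/64÷1 = 1/64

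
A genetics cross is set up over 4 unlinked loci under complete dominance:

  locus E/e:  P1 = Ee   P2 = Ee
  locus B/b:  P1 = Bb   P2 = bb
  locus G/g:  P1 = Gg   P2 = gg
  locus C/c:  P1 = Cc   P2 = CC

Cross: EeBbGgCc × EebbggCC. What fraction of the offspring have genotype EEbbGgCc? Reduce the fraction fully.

EeBbGgCc gametes: EBGC×1, EBGc×1, EBgC×1, EBgc×1, EbGC×1, EbGc×1, EbgC×1, Ebgc×1, eBGC×1, eBGc×1, eBgC×1, eBgc×1, ebGC×1, ebGc×1, ebgC×1, ebgc×1
EebbggCC gametes: EbgC×8, ebgC×8
EeBbGgCc×EebbggCC grid (16·16=256): EEBbGgCC=8 EEBbGgCc=8 EEBbggCC=8 EEBbggCc=8 EEbbGgCC=8 EEbbGgCc=8 EEbbggCC=8 EEbbggCc=8 EeBbGgCC=16 EeBbGgCc=16 EeBbggCC=16 EeBbggCc=16 EebbGgCC=16 EebbGgCc=16 EebbggCC=16 EebbggCc=16 eeBbGgCC=8 eeBbGgCc=8 eeBbggCC=8 eeBbggCc=8 eebbGgCC=8 eebbGgCc=8 eebbggCC=8 eebbggCc=8
EEbbGgCc hits 8/256; gcd=8; 8÷8/256÷8 = 1/32

P(EEbbGgCc) = 1/32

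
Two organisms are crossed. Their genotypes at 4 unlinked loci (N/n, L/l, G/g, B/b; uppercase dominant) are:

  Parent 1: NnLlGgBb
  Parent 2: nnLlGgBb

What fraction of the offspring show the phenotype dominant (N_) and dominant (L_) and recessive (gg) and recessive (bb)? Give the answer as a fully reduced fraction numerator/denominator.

P(N_ L_ gg bb) = 3/128

NnLlGgBb gametes: NLGB×1, NLGb×1, NLgB×1, NLgb×1, NlGB×1, NlGb×1, NlgB×1, Nlgb×1, nLGB×1, nLGb×1, nLgB×1, nLgb×1, nlGB×1, nlGb×1, nlgB×1, nlgb×1
nnLlGgBb gametes: nLGB×2, nLGb×2, nLgB×2, nLgb×2, nlGB×2, nlGb×2, nlgB×2, nlgb×2
NnLlGgBb×nnLlGgBb grid (16·16=256): NnLLGGBB=2 NnLLGGBb=4 NnLLGGbb=2 NnLLGgBB=4 NnLLGgBb=8 NnLLGgbb=4 NnLLggBB=2 NnLLggBb=4 NnLLggbb=2 NnLlGGBB=4 NnLlGGBb=8 NnLlGGbb=4 NnLlGgBB=8 NnLlGgBb=16 NnLlGgbb=8 NnLlggBB=4 NnLlggBb=8 NnLlggbb=4 NnllGGBB=2 NnllGGBb=4 NnllGGbb=2 NnllGgBB=4 NnllGgBb=8 NnllGgbb=4 NnllggBB=2 NnllggBb=4 Nnllggbb=2 nnLLGGBB=2 nnLLGGBb=4 nnLLGGbb=2 nnLLGgBB=4 nnLLGgBb=8 nnLLGgbb=4 nnLLggBB=2 nnLLggBb=4 nnLLggbb=2 nnLlGGBB=4 nnLlGGBb=8 nnLlGGbb=4 nnLlGgBB=8 nnLlGgBb=16 nnLlGgbb=8 nnLlggBB=4 nnLlggBb=8 nnLlggbb=4 nnllGGBB=2 nnllGGBb=4 nnllGGbb=2 nnllGgBB=4 nnllGgBb=8 nnllGgbb=4 nnllggBB=2 nnllggBb=4 nnllggbb=2
N_ L_ gg bb hits 6/256; gcd=2; 6÷2/256÷2 = 3/128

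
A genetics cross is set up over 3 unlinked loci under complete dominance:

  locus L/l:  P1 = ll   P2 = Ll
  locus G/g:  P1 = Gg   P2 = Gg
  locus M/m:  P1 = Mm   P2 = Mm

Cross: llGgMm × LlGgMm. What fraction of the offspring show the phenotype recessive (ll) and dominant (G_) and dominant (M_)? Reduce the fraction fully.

P(ll G_ M_) = 9/32

llGgMm gametes: lGM×2, lGm×2, lgM×2, lgm×2
LlGgMm gametes: LGM×1, LGm×1, LgM×1, Lgm×1, lGM×1, lGm×1, lgM×1, lgm×1
llGgMm×LlGgMm grid (8·8=64): LlGGMM=2 LlGGMm=4 LlGGmm=2 LlGgMM=4 LlGgMm=8 LlGgmm=4 LlggMM=2 LlggMm=4 Llggmm=2 llGGMM=2 llGGMm=4 llGGmm=2 llGgMM=4 llGgMm=8 llGgmm=4 llggMM=2 llggMm=4 llggmm=2
ll G_ M_ hits 18/64; gcd=2; 18÷2/64÷2 = 9/32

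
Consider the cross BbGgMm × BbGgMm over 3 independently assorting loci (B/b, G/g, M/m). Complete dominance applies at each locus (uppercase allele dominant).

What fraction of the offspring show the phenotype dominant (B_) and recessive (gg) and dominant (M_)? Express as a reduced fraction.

BbGgMm gametes: BGM×1, BGm×1, BgM×1, Bgm×1, bGM×1, bGm×1, bgM×1, bgm×1
BbGgMm gametes: BGM×1, BGm×1, BgM×1, Bgm×1, bGM×1, bGm×1, bgM×1, bgm×1
BbGgMm×BbGgMm grid (8·8=64): BBGGMM=1 BBGGMm=2 BBGGmm=1 BBGgMM=2 BBGgMm=4 BBGgmm=2 BBggMM=1 BBggMm=2 BBggmm=1 BbGGMM=2 BbGGMm=4 BbGGmm=2 BbGgMM=4 BbGgMm=8 BbGgmm=4 BbggMM=2 BbggMm=4 Bbggmm=2 bbGGMM=1 bbGGMm=2 bbGGmm=1 bbGgMM=2 bbGgMm=4 bbGgmm=2 bbggMM=1 bbggMm=2 bbggmm=1
B_ gg M_ hits 9/64; gcd=1; 9÷1/64÷1 = 9/64

P(B_ gg M_) = 9/64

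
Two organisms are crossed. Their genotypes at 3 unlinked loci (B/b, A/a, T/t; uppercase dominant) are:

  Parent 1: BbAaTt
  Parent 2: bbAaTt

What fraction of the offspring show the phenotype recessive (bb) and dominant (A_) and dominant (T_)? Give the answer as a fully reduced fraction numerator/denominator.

P(bb A_ T_) = 9/32

BbAaTt gametes: BAT×1, BAt×1, BaT×1, Bat×1, bAT×1, bAt×1, baT×1, bat×1
bbAaTt gametes: bAT×2, bAt×2, baT×2, bat×2
BbAaTt×bbAaTt grid (8·8=64): BbAATT=2 BbAATt=4 BbAAtt=2 BbAaTT=4 BbAaTt=8 BbAatt=4 BbaaTT=2 BbaaTt=4 Bbaatt=2 bbAATT=2 bbAATt=4 bbAAtt=2 bbAaTT=4 bbAaTt=8 bbAatt=4 bbaaTT=2 bbaaTt=4 bbaatt=2
bb A_ T_ hits 18/64; gcd=2; 18÷2/64÷2 = 9/32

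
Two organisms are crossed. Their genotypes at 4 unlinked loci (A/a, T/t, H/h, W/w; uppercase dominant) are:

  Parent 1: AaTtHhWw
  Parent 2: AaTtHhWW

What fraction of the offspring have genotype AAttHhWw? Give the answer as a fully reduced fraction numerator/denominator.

P(AAttHhWw) = 1/64

AaTtHhWw gametes: ATHW×1, ATHw×1, AThW×1, AThw×1, AtHW×1, AtHw×1, AthW×1, Athw×1, aTHW×1, aTHw×1, aThW×1, aThw×1, atHW×1, atHw×1, athW×1, athw×1
AaTtHhWW gametes: ATHW×2, AThW×2, AtHW×2, AthW×2, aTHW×2, aThW×2, atHW×2, athW×2
AaTtHhWw×AaTtHhWW grid (16·16=256): AATTHHWW=2 AATTHHWw=2 AATTHhWW=4 AATTHhWw=4 AATThhWW=2 AATThhWw=2 AATtHHWW=4 AATtHHWw=4 AATtHhWW=8 AATtHhWw=8 AATthhWW=4 AATthhWw=4 AAttHHWW=2 AAttHHWw=2 AAttHhWW=4 AAttHhWw=4 AAtthhWW=2 AAtthhWw=2 AaTTHHWW=4 AaTTHHWw=4 AaTTHhWW=8 AaTTHhWw=8 AaTThhWW=4 AaTThhWw=4 AaTtHHWW=8 AaTtHHWw=8 AaTtHhWW=16 AaTtHhWw=16 AaTthhWW=8 AaTthhWw=8 AattHHWW=4 AattHHWw=4 AattHhWW=8 AattHhWw=8 AatthhWW=4 AatthhWw=4 aaTTHHWW=2 aaTTHHWw=2 aaTTHhWW=4 aaTTHhWw=4 aaTThhWW=2 aaTThhWw=2 aaTtHHWW=4 aaTtHHWw=4 aaTtHhWW=8 aaTtHhWw=8 aaTthhWW=4 aaTthhWw=4 aattHHWW=2 aattHHWw=2 aattHhWW=4 aattHhWw=4 aatthhWW=2 aatthhWw=2
AAttHhWw hits 4/256; gcd=4; 4÷4/256÷4 = 1/64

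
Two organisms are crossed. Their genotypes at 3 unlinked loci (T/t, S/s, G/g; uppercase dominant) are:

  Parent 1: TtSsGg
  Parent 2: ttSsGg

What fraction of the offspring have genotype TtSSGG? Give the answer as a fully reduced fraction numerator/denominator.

P(TtSSGG) = 1/32

TtSsGg gametes: TSG×1, TSg×1, TsG×1, Tsg×1, tSG×1, tSg×1, tsG×1, tsg×1
ttSsGg gametes: tSG×2, tSg×2, tsG×2, tsg×2
TtSsGg×ttSsGg grid (8·8=64): TtSSGG=2 TtSSGg=4 TtSSgg=2 TtSsGG=4 TtSsGg=8 TtSsgg=4 TtssGG=2 TtssGg=4 Ttssgg=2 ttSSGG=2 ttSSGg=4 ttSSgg=2 ttSsGG=4 ttSsGg=8 ttSsgg=4 ttssGG=2 ttssGg=4 ttssgg=2
TtSSGG hits 2/64; gcd=2; 2÷2/64÷2 = 1/32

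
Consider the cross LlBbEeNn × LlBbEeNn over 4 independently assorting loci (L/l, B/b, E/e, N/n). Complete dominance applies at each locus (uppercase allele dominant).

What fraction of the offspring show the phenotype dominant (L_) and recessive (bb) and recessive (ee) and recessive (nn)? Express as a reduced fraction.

LlBbEeNn gametes: LBEN×1, LBEn×1, LBeN×1, LBen×1, LbEN×1, LbEn×1, LbeN×1, Lben×1, lBEN×1, lBEn×1, lBeN×1, lBen×1, lbEN×1, lbEn×1, lbeN×1, lben×1
LlBbEeNn gametes: LBEN×1, LBEn×1, LBeN×1, LBen×1, LbEN×1, LbEn×1, LbeN×1, Lben×1, lBEN×1, lBEn×1, lBeN×1, lBen×1, lbEN×1, lbEn×1, lbeN×1, lben×1
LlBbEeNn×LlBbEeNn grid (16·16=256): LLBBEENN=1 LLBBEENn=2 LLBBEEnn=1 LLBBEeNN=2 LLBBEeNn=4 LLBBEenn=2 LLBBeeNN=1 LLBBeeNn=2 LLBBeenn=1 LLBbEENN=2 LLBbEENn=4 LLBbEEnn=2 LLBbEeNN=4 LLBbEeNn=8 LLBbEenn=4 LLBbeeNN=2 LLBbeeNn=4 LLBbeenn=2 LLbbEENN=1 LLbbEENn=2 LLbbEEnn=1 LLbbEeNN=2 LLbbEeNn=4 LLbbEenn=2 LLbbeeNN=1 LLbbeeNn=2 LLbbeenn=1 LlBBEENN=2 LlBBEENn=4 LlBBEEnn=2 LlBBEeNN=4 LlBBEeNn=8 LlBBEenn=4 LlBBeeNN=2 LlBBeeNn=4 LlBBeenn=2 LlBbEENN=4 LlBbEENn=8 LlBbEEnn=4 LlBbEeNN=8 LlBbEeNn=16 LlBbEenn=8 LlBbeeNN=4 LlBbeeNn=8 LlBbeenn=4 LlbbEENN=2 LlbbEENn=4 LlbbEEnn=2 LlbbEeNN=4 LlbbEeNn=8 LlbbEenn=4 LlbbeeNN=2 LlbbeeNn=4 Llbbeenn=2 llBBEENN=1 llBBEENn=2 llBBEEnn=1 llBBEeNN=2 llBBEeNn=4 llBBEenn=2 llBBeeNN=1 llBBeeNn=2 llBBeenn=1 llBbEENN=2 llBbEENn=4 llBbEEnn=2 llBbEeNN=4 llBbEeNn=8 llBbEenn=4 llBbeeNN=2 llBbeeNn=4 llBbeenn=2 llbbEENN=1 llbbEENn=2 llbbEEnn=1 llbbEeNN=2 llbbEeNn=4 llbbEenn=2 llbbeeNN=1 llbbeeNn=2 llbbeenn=1
L_ bb ee nn hits 3/256; gcd=1; 3÷1/256÷1 = 3/256

P(L_ bb ee nn) = 3/256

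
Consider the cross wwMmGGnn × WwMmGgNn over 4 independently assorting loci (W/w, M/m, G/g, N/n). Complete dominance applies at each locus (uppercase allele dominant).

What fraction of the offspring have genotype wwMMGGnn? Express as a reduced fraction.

P(wwMMGGnn) = 1/32

wwMmGGnn gametes: wMGn×8, wmGn×8
WwMmGgNn gametes: WMGN×1, WMGn×1, WMgN×1, WMgn×1, WmGN×1, WmGn×1, WmgN×1, Wmgn×1, wMGN×1, wMGn×1, wMgN×1, wMgn×1, wmGN×1, wmGn×1, wmgN×1, wmgn×1
wwMmGGnn×WwMmGgNn grid (16·16=256): WwMMGGNn=8 WwMMGGnn=8 WwMMGgNn=8 WwMMGgnn=8 WwMmGGNn=16 WwMmGGnn=16 WwMmGgNn=16 WwMmGgnn=16 WwmmGGNn=8 WwmmGGnn=8 WwmmGgNn=8 WwmmGgnn=8 wwMMGGNn=8 wwMMGGnn=8 wwMMGgNn=8 wwMMGgnn=8 wwMmGGNn=16 wwMmGGnn=16 wwMmGgNn=16 wwMmGgnn=16 wwmmGGNn=8 wwmmGGnn=8 wwmmGgNn=8 wwmmGgnn=8
wwMMGGnn hits 8/256; gcd=8; 8÷8/256÷8 = 1/32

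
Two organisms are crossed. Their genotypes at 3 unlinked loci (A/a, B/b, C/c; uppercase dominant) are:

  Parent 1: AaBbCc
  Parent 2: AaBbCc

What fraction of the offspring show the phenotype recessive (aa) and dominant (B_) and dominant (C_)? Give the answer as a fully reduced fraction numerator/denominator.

AaBbCc gametes: ABC×1, ABc×1, AbC×1, Abc×1, aBC×1, aBc×1, abC×1, abc×1
AaBbCc gametes: ABC×1, ABc×1, AbC×1, Abc×1, aBC×1, aBc×1, abC×1, abc×1
AaBbCc×AaBbCc grid (8·8=64): AABBCC=1 AABBCc=2 AABBcc=1 AABbCC=2 AABbCc=4 AABbcc=2 AAbbCC=1 AAbbCc=2 AAbbcc=1 AaBBCC=2 AaBBCc=4 AaBBcc=2 AaBbCC=4 AaBbCc=8 AaBbcc=4 AabbCC=2 AabbCc=4 Aabbcc=2 aaBBCC=1 aaBBCc=2 aaBBcc=1 aaBbCC=2 aaBbCc=4 aaBbcc=2 aabbCC=1 aabbCc=2 aabbcc=1
aa B_ C_ hits 9/64; gcd=1; 9÷1/64÷1 = 9/64

P(aa B_ C_) = 9/64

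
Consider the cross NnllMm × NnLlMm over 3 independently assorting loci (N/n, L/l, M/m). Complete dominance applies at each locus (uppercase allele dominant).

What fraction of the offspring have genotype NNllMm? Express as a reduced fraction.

P(NNllMm) = 1/16

NnllMm gametes: NlM×2, Nlm×2, nlM×2, nlm×2
NnLlMm gametes: NLM×1, NLm×1, NlM×1, Nlm×1, nLM×1, nLm×1, nlM×1, nlm×1
NnllMm×NnLlMm grid (8·8=64): NNLlMM=2 NNLlMm=4 NNLlmm=2 NNllMM=2 NNllMm=4 NNllmm=2 NnLlMM=4 NnLlMm=8 NnLlmm=4 NnllMM=4 NnllMm=8 Nnllmm=4 nnLlMM=2 nnLlMm=4 nnLlmm=2 nnllMM=2 nnllMm=4 nnllmm=2
NNllMm hits 4/64; gcd=4; 4÷4/64÷4 = 1/16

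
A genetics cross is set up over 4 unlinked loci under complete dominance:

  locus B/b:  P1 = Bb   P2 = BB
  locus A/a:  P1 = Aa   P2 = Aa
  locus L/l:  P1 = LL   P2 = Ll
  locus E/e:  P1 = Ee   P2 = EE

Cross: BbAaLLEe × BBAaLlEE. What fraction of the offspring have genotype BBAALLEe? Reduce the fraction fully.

P(BBAALLEe) = 1/32

BbAaLLEe gametes: BALE×2, BALe×2, BaLE×2, BaLe×2, bALE×2, bALe×2, baLE×2, baLe×2
BBAaLlEE gametes: BALE×4, BAlE×4, BaLE×4, BalE×4
BbAaLLEe×BBAaLlEE grid (16·16=256): BBAALLEE=8 BBAALLEe=8 BBAALlEE=8 BBAALlEe=8 BBAaLLEE=16 BBAaLLEe=16 BBAaLlEE=16 BBAaLlEe=16 BBaaLLEE=8 BBaaLLEe=8 BBaaLlEE=8 BBaaLlEe=8 BbAALLEE=8 BbAALLEe=8 BbAALlEE=8 BbAALlEe=8 BbAaLLEE=16 BbAaLLEe=16 BbAaLlEE=16 BbAaLlEe=16 BbaaLLEE=8 BbaaLLEe=8 BbaaLlEE=8 BbaaLlEe=8
BBAALLEe hits 8/256; gcd=8; 8÷8/256÷8 = 1/32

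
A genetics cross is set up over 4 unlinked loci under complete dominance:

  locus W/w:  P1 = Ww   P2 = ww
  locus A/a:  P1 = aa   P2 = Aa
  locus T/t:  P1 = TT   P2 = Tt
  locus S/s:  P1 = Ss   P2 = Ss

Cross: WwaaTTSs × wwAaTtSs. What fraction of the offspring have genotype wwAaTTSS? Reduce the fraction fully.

WwaaTTSs gametes: WaTS×4, WaTs×4, waTS×4, waTs×4
wwAaTtSs gametes: wATS×2, wATs×2, wAtS×2, wAts×2, waTS×2, waTs×2, watS×2, wats×2
WwaaTTSs×wwAaTtSs grid (16·16=256): WwAaTTSS=8 WwAaTTSs=16 WwAaTTss=8 WwAaTtSS=8 WwAaTtSs=16 WwAaTtss=8 WwaaTTSS=8 WwaaTTSs=16 WwaaTTss=8 WwaaTtSS=8 WwaaTtSs=16 WwaaTtss=8 wwAaTTSS=8 wwAaTTSs=16 wwAaTTss=8 wwAaTtSS=8 wwAaTtSs=16 wwAaTtss=8 wwaaTTSS=8 wwaaTTSs=16 wwaaTTss=8 wwaaTtSS=8 wwaaTtSs=16 wwaaTtss=8
wwAaTTSS hits 8/256; gcd=8; 8÷8/256÷8 = 1/32

P(wwAaTTSS) = 1/32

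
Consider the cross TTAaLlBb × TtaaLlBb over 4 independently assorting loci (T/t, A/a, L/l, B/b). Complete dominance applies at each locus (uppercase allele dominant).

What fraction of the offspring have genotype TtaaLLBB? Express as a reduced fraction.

TTAaLlBb gametes: TALB×2, TALb×2, TAlB×2, TAlb×2, TaLB×2, TaLb×2, TalB×2, Talb×2
TtaaLlBb gametes: TaLB×2, TaLb×2, TalB×2, Talb×2, taLB×2, taLb×2, talB×2, talb×2
TTAaLlBb×TtaaLlBb grid (16·16=256): TTAaLLBB=4 TTAaLLBb=8 TTAaLLbb=4 TTAaLlBB=8 TTAaLlBb=16 TTAaLlbb=8 TTAallBB=4 TTAallBb=8 TTAallbb=4 TTaaLLBB=4 TTaaLLBb=8 TTaaLLbb=4 TTaaLlBB=8 TTaaLlBb=16 TTaaLlbb=8 TTaallBB=4 TTaallBb=8 TTaallbb=4 TtAaLLBB=4 TtAaLLBb=8 TtAaLLbb=4 TtAaLlBB=8 TtAaLlBb=16 TtAaLlbb=8 TtAallBB=4 TtAallBb=8 TtAallbb=4 TtaaLLBB=4 TtaaLLBb=8 TtaaLLbb=4 TtaaLlBB=8 TtaaLlBb=16 TtaaLlbb=8 TtaallBB=4 TtaallBb=8 Ttaallbb=4
TtaaLLBB hits 4/256; gcd=4; 4÷4/256÷4 = 1/64

P(TtaaLLBB) = 1/64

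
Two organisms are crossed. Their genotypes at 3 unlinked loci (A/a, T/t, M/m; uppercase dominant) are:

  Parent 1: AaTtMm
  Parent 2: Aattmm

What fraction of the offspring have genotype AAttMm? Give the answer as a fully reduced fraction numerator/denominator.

P(AAttMm) = 1/16

AaTtMm gametes: ATM×1, ATm×1, AtM×1, Atm×1, aTM×1, aTm×1, atM×1, atm×1
Aattmm gametes: Atm×4, atm×4
AaTtMm×Aattmm grid (8·8=64): AATtMm=4 AATtmm=4 AAttMm=4 AAttmm=4 AaTtMm=8 AaTtmm=8 AattMm=8 Aattmm=8 aaTtMm=4 aaTtmm=4 aattMm=4 aattmm=4
AAttMm hits 4/64; gcd=4; 4÷4/64÷4 = 1/16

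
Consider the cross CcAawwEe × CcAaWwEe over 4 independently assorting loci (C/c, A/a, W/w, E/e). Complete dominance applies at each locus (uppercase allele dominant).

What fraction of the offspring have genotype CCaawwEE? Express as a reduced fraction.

CcAawwEe gametes: CAwE×2, CAwe×2, CawE×2, Cawe×2, cAwE×2, cAwe×2, cawE×2, cawe×2
CcAaWwEe gametes: CAWE×1, CAWe×1, CAwE×1, CAwe×1, CaWE×1, CaWe×1, CawE×1, Cawe×1, cAWE×1, cAWe×1, cAwE×1, cAwe×1, caWE×1, caWe×1, cawE×1, cawe×1
CcAawwEe×CcAaWwEe grid (16·16=256): CCAAWwEE=2 CCAAWwEe=4 CCAAWwee=2 CCAAwwEE=2 CCAAwwEe=4 CCAAwwee=2 CCAaWwEE=4 CCAaWwEe=8 CCAaWwee=4 CCAawwEE=4 CCAawwEe=8 CCAawwee=4 CCaaWwEE=2 CCaaWwEe=4 CCaaWwee=2 CCaawwEE=2 CCaawwEe=4 CCaawwee=2 CcAAWwEE=4 CcAAWwEe=8 CcAAWwee=4 CcAAwwEE=4 CcAAwwEe=8 CcAAwwee=4 CcAaWwEE=8 CcAaWwEe=16 CcAaWwee=8 CcAawwEE=8 CcAawwEe=16 CcAawwee=8 CcaaWwEE=4 CcaaWwEe=8 CcaaWwee=4 CcaawwEE=4 CcaawwEe=8 Ccaawwee=4 ccAAWwEE=2 ccAAWwEe=4 ccAAWwee=2 ccAAwwEE=2 ccAAwwEe=4 ccAAwwee=2 ccAaWwEE=4 ccAaWwEe=8 ccAaWwee=4 ccAawwEE=4 ccAawwEe=8 ccAawwee=4 ccaaWwEE=2 ccaaWwEe=4 ccaaWwee=2 ccaawwEE=2 ccaawwEe=4 ccaawwee=2
CCaawwEE hits 2/256; gcd=2; 2÷2/256÷2 = 1/128

P(CCaawwEE) = 1/128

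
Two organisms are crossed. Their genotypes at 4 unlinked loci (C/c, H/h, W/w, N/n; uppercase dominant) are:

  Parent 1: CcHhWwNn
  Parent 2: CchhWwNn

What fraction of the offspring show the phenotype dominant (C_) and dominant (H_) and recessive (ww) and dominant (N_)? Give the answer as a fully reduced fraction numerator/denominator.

CcHhWwNn gametes: CHWN×1, CHWn×1, CHwN×1, CHwn×1, ChWN×1, ChWn×1, ChwN×1, Chwn×1, cHWN×1, cHWn×1, cHwN×1, cHwn×1, chWN×1, chWn×1, chwN×1, chwn×1
CchhWwNn gametes: ChWN×2, ChWn×2, ChwN×2, Chwn×2, chWN×2, chWn×2, chwN×2, chwn×2
CcHhWwNn×CchhWwNn grid (16·16=256): CCHhWWNN=2 CCHhWWNn=4 CCHhWWnn=2 CCHhWwNN=4 CCHhWwNn=8 CCHhWwnn=4 CCHhwwNN=2 CCHhwwNn=4 CCHhwwnn=2 CChhWWNN=2 CChhWWNn=4 CChhWWnn=2 CChhWwNN=4 CChhWwNn=8 CChhWwnn=4 CChhwwNN=2 CChhwwNn=4 CChhwwnn=2 CcHhWWNN=4 CcHhWWNn=8 CcHhWWnn=4 CcHhWwNN=8 CcHhWwNn=16 CcHhWwnn=8 CcHhwwNN=4 CcHhwwNn=8 CcHhwwnn=4 CchhWWNN=4 CchhWWNn=8 CchhWWnn=4 CchhWwNN=8 CchhWwNn=16 CchhWwnn=8 CchhwwNN=4 CchhwwNn=8 Cchhwwnn=4 ccHhWWNN=2 ccHhWWNn=4 ccHhWWnn=2 ccHhWwNN=4 ccHhWwNn=8 ccHhWwnn=4 ccHhwwNN=2 ccHhwwNn=4 ccHhwwnn=2 cchhWWNN=2 cchhWWNn=4 cchhWWnn=2 cchhWwNN=4 cchhWwNn=8 cchhWwnn=4 cchhwwNN=2 cchhwwNn=4 cchhwwnn=2
C_ H_ ww N_ hits 18/256; gcd=2; 18÷2/256÷2 = 9/128

P(C_ H_ ww N_) = 9/128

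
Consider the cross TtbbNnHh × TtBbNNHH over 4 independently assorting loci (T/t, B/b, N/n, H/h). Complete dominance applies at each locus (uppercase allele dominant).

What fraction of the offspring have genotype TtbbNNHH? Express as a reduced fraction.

TtbbNnHh gametes: TbNH×2, TbNh×2, TbnH×2, Tbnh×2, tbNH×2, tbNh×2, tbnH×2, tbnh×2
TtBbNNHH gametes: TBNH×4, TbNH×4, tBNH×4, tbNH×4
TtbbNnHh×TtBbNNHH grid (16·16=256): TTBbNNHH=8 TTBbNNHh=8 TTBbNnHH=8 TTBbNnHh=8 TTbbNNHH=8 TTbbNNHh=8 TTbbNnHH=8 TTbbNnHh=8 TtBbNNHH=16 TtBbNNHh=16 TtBbNnHH=16 TtBbNnHh=16 TtbbNNHH=16 TtbbNNHh=16 TtbbNnHH=16 TtbbNnHh=16 ttBbNNHH=8 ttBbNNHh=8 ttBbNnHH=8 ttBbNnHh=8 ttbbNNHH=8 ttbbNNHh=8 ttbbNnHH=8 ttbbNnHh=8
TtbbNNHH hits 16/256; gcd=16; 16÷16/256÷16 = 1/16

P(TtbbNNHH) = 1/16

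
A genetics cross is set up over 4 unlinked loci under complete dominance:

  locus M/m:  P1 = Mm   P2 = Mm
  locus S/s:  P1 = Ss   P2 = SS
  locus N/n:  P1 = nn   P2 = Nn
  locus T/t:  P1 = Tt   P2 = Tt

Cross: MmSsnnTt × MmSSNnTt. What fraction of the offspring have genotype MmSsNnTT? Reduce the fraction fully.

P(MmSsNnTT) = 1/32

MmSsnnTt gametes: MSnT×2, MSnt×2, MsnT×2, Msnt×2, mSnT×2, mSnt×2, msnT×2, msnt×2
MmSSNnTt gametes: MSNT×2, MSNt×2, MSnT×2, MSnt×2, mSNT×2, mSNt×2, mSnT×2, mSnt×2
MmSsnnTt×MmSSNnTt grid (16·16=256): MMSSNnTT=4 MMSSNnTt=8 MMSSNntt=4 MMSSnnTT=4 MMSSnnTt=8 MMSSnntt=4 MMSsNnTT=4 MMSsNnTt=8 MMSsNntt=4 MMSsnnTT=4 MMSsnnTt=8 MMSsnntt=4 MmSSNnTT=8 MmSSNnTt=16 MmSSNntt=8 MmSSnnTT=8 MmSSnnTt=16 MmSSnntt=8 MmSsNnTT=8 MmSsNnTt=16 MmSsNntt=8 MmSsnnTT=8 MmSsnnTt=16 MmSsnntt=8 mmSSNnTT=4 mmSSNnTt=8 mmSSNntt=4 mmSSnnTT=4 mmSSnnTt=8 mmSSnntt=4 mmSsNnTT=4 mmSsNnTt=8 mmSsNntt=4 mmSsnnTT=4 mmSsnnTt=8 mmSsnntt=4
MmSsNnTT hits 8/256; gcd=8; 8÷8/256÷8 = 1/32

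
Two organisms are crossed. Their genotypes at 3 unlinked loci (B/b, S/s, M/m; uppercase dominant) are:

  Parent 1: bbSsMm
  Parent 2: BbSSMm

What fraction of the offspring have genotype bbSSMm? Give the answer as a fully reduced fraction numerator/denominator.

bbSsMm gametes: bSM×2, bSm×2, bsM×2, bsm×2
BbSSMm gametes: BSM×2, BSm×2, bSM×2, bSm×2
bbSsMm×BbSSMm grid (8·8=64): BbSSMM=4 BbSSMm=8 BbSSmm=4 BbSsMM=4 BbSsMm=8 BbSsmm=4 bbSSMM=4 bbSSMm=8 bbSSmm=4 bbSsMM=4 bbSsMm=8 bbSsmm=4
bbSSMm hits 8/64; gcd=8; 8÷8/64÷8 = 1/8

P(bbSSMm) = 1/8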